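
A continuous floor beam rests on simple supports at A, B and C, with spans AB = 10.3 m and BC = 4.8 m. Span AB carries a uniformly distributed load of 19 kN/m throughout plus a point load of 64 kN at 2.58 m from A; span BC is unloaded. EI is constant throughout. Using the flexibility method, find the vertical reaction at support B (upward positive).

R_B = 182.5 kN

Insert a hinge at B; M_B is the redundant, and each span becomes simply supported.
Rotations at B on the released spans (each span's end-slope, ×1/EI):
  span AB: UDL 19: wL³/(24EI) = 865.1/EI
  span AB: point load 64 at a = 2.58: Pab(L + a)/(6LEI) = 265.7/EI
  relative rotation θ_0 = (1131 + 0)/EI = 1131/EI
A unit hogging moment at B produces rotation L₁/(3EI) + L₂/(3EI) = 5.033/EI.
Compatibility: M_B·(L₁+L₂)/(3EI) = θ_0, giving M_B = 224.7 kN·m (hogging).
Span AB, ΣM about A with M_B applied at B: R_B^{AB}·10.3 = 1173 + 224.7, so R_B^{AB} = 135.7 kN and R_A = 259.7 − 135.7 = 124 kN.
Span BC, ΣM about C: R_B^{BC}·4.8 = 0 + 224.7, so R_B^{BC} = 46.8 kN and R_C = 0 − 46.8 = -46.8 kN.
R_B = 135.7 + 46.8 = 182.5 kN.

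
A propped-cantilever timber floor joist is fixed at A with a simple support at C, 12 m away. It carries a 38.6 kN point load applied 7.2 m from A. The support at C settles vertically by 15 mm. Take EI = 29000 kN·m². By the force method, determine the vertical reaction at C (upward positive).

R_C = 15.92 kN

Release the roller at C. Primary structure: cantilever fixed at A.
Downward deflection at the released point C due to the loads:
  point load 38.6 at a = 7.2: Pa²(3L − a)/(6EI) = 9605/EI
Flexibility coefficient — unit upward force at C: δ_{CC} = L³/(3EI) = 576/EI.
With EI = 29000 kN·m²: δ_0 = 0.3312 m and δ_{CC} = 0.019862 m/kN.
Compatibility — the beam at C must follow the support down by 0.015 m: δ_0 − R_C·δ_{CC} = 0.015, so R_C = (0.3312 − 0.015)/0.019862 = 15.92 kN.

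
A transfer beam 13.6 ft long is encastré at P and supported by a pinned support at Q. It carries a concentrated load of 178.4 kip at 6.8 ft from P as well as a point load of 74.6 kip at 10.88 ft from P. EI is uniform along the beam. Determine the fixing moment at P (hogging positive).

M_P = 552.3 kip·ft

Remove the prop at Q; the released (primary) structure is a cantilever built in at P.
Downward deflection at the released point Q due to the loads:
  point load 178.4 at a = 6.8: Pa²(3L − a)/(6EI) = 46746/EI
  point load 74.6 at a = 10.88: Pa²(3L − a)/(6EI) = 44036/EI
  δ_0 = 90781/EI
Tip deflection under a unit load at Q: L³/(3EI) = 838.5/EI.
The prop prevents deflection at Q: R_Q = δ_0/δ_{QQ} = 90781/838.5 = 108.3 kip.
Moment equilibrium about P: M_P = Σ(load moments about P) − R_Q·L = 2025 − 108.3×13.6 = 552.3 kip·ft.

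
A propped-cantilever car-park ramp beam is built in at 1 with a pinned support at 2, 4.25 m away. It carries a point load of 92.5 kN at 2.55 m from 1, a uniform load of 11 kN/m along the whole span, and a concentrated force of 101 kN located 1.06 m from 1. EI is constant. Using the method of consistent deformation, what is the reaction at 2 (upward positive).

Take the reaction at 2 as the redundant and release it; the primary structure is a cantilever fixed at 1.
Deflection at 2 on the released cantilever, summing each load's contribution:
  point load 92.5 at a = 2.55: Pa²(3L − a)/(6EI) = 1023/EI
  UDL 11: wL⁴/(8EI) = 448.6/EI
  point load 101 at a = 1.06: Pa²(3L − a)/(6EI) = 221.1/EI
  δ_0 = 1692/EI
Tip deflection under a unit load at 2: L³/(3EI) = 25.59/EI.
The prop prevents deflection at 2: R_2 = δ_0/δ_{22} = 1692/25.59 = 66.13 kN.

R_2 = 66.13 kN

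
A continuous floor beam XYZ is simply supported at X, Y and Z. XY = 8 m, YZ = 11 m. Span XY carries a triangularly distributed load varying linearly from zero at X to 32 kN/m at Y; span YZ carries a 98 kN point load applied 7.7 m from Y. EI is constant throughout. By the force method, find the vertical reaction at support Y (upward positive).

Insert a hinge at Y; M_Y is the redundant, and each span becomes simply supported.
End slopes at the hinge Y, treating each span as simply supported:
  span XY: triangular load, peak 32: w₀L³/(45EI) = 364.1/EI
  span YZ: point load 98 at a = 7.7: Pab(L + b)/(6LEI) = 539.5/EI
  relative rotation θ_0 = (364.1 + 539.5)/EI = 903.6/EI
A unit hogging moment at Y produces rotation L₁/(3EI) + L₂/(3EI) = 6.333/EI.
Compatibility: M_Y·(L₁+L₂)/(3EI) = θ_0, giving M_Y = 142.7 kN·m (hogging).
Span XY, ΣM about X with M_Y applied at Y: R_Y^{XY}·8 = 682.7 + 142.7, so R_Y^{XY} = 103.2 kN and R_X = 128 − 103.2 = 24.83 kN.
Span YZ, ΣM about Z: R_Y^{YZ}·11 = 323.4 + 142.7, so R_Y^{YZ} = 42.37 kN and R_Z = 98 − 42.37 = 55.63 kN.
R_Y = 103.2 + 42.37 = 145.5 kN.

R_Y = 145.5 kN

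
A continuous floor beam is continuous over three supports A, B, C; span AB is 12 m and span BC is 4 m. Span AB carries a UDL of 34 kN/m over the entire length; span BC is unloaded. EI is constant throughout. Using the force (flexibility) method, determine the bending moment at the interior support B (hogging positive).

Take M_B as the redundant. Released structure: two simple spans AB and BC with a hinge at B.
End slopes at the hinge B, treating each span as simply supported:
  span AB: UDL 34: wL³/(24EI) = 2448/EI
  relative rotation θ_0 = (2448 + 0)/EI = 2448/EI
A unit hogging moment at B produces rotation L₁/(3EI) + L₂/(3EI) = 5.333/EI.
Slope continuity at B: θ_0 = M_B·5.333/EI, so M_B = 2448/5.333 = 459 kN·m (hogging).

M_B = 459 kN·m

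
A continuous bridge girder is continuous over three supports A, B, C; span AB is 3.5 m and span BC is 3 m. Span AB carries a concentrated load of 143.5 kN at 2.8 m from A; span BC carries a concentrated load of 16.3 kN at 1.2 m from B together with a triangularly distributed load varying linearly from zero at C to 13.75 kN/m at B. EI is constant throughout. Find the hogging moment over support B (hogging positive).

M_B = 47.08 kN·m

Insert a hinge at B; M_B is the redundant, and each span becomes simply supported.
Rotations at B on the released spans (each span's end-slope, ×1/EI):
  span AB: point load 143.5 at a = 2.8: Pab(L + a)/(6LEI) = 84.38/EI
  span BC: point load 16.3 at a = 1.2: Pab(L + b)/(6LEI) = 9.389/EI
  span BC: triangular load, peak 13.75: w₀L³/(45EI) = 8.25/EI
  relative rotation θ_0 = (84.38 + 17.64)/EI = 102/EI
A unit hogging moment at B produces rotation L₁/(3EI) + L₂/(3EI) = 2.167/EI.
Compatibility: M_B·(L₁+L₂)/(3EI) = θ_0, giving M_B = 47.08 kN·m (hogging).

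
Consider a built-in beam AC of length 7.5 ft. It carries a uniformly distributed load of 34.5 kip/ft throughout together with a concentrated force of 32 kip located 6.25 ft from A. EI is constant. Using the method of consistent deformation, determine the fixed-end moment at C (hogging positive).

Take the two fixed-end moments M_A, M_C as redundants; the released structure is the simple span AC.
Simple-span end rotations at A and C under the given loads:
  at A: UDL 34.5: wL³/(24EI) = 606.4/EI
  at C: UDL 34.5: wL³/(24EI) = 606.4/EI
  at A: point load 32 at a = 6.25: Pab(L + b)/(6LEI) = 48.61/EI
  at C: point load 32 at a = 6.25: Pab(L + a)/(6LEI) = 76.39/EI
  θ_A0 = 655.1/EI,  θ_C0 = 682.8/EI
Flexibility coefficients: a unit moment at one end gives L/(3EI) there and L/(6EI) at the far end, so f₁₁ = f₂₂ = 2.5/EI and f₁₂ = f₂₁ = 1.25/EI.
Compatibility — zero rotation at each built-in end:
  2.5 M_A + 1.25 M_C = 655.1
  1.25 M_A + 2.5 M_C = 682.8
Solving the pair gives M_A = 167.3 kip·ft and M_C = 189.5 kip·ft (hogging).

M_C = 189.5 kip·ft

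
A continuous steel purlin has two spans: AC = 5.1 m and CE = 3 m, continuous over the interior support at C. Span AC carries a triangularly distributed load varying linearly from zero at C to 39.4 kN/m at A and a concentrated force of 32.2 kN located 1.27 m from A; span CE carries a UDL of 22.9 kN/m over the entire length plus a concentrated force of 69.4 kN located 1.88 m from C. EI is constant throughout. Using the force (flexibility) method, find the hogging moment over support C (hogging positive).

Take M_C as the redundant. Released structure: two simple spans AC and CE with a hinge at C.
Rotations at C on the released spans (each span's end-slope, ×1/EI):
  span AC: triangular load, peak 39.4: 7w₀L³/(360EI) = 101.6/EI
  span AC: point load 32.2 at a = 1.27: Pab(L + a)/(6LEI) = 32.6/EI
  span CE: UDL 22.9: wL³/(24EI) = 25.76/EI
  span CE: point load 69.4 at a = 1.88: Pab(L + b)/(6LEI) = 33.45/EI
  relative rotation θ_0 = (134.2 + 59.21)/EI = 193.4/EI
A unit hogging moment at C produces rotation L₁/(3EI) + L₂/(3EI) = 2.7/EI.
Compatibility: M_C·(L₁+L₂)/(3EI) = θ_0, giving M_C = 71.64 kN·m (hogging).

M_C = 71.64 kN·m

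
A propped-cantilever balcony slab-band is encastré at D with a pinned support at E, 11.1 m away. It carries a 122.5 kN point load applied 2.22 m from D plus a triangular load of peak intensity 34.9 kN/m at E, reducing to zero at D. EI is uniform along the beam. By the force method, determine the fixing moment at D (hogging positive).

M_D = 446.6 kN·m

Choose R_E as the redundant. The primary structure is the cantilever fixed at D.
Free-end deflection of the primary structure under the applied loading (downward +):
  point load 122.5 at a = 2.22: Pa²(3L − a)/(6EI) = 3127/EI
  triangular load, peak 34.9 at the free end: 11w₀L⁴/(120EI) = 48566/EI
  δ_0 = 51693/EI
Tip deflection under a unit load at E: L³/(3EI) = 455.9/EI.
Compatibility at E: δ_0 − R_E·δ_{EE} = 0, so R_E = 51693/455.9 = 113.4 kN.
Moment equilibrium about D: M_D = Σ(load moments about D) − R_E·L = 1705 − 113.4×11.1 = 446.6 kN·m.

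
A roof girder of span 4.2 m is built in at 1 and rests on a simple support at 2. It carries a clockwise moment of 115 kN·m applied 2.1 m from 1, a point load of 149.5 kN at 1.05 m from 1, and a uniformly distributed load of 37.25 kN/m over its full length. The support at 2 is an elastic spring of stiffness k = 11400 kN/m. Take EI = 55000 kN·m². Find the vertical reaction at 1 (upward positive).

R_1 = 220.4 kN

Release the roller at 2. Primary structure: cantilever fixed at 1.
Primary-structure tip deflection at 2 by superposition:
  clockwise couple 115 at a = 2.1: M₀a(2L − a)/(2EI) = 760.7/EI
  point load 149.5 at a = 1.05: Pa²(3L − a)/(6EI) = 317.3/EI
  UDL 37.25: wL⁴/(8EI) = 1449/EI
  δ_0 = 2527/EI
Tip deflection under a unit load at 2: L³/(3EI) = 24.7/EI.
With EI = 55000 kN·m²: δ_0 = 0.045944 m and δ_{22} = 0.000449 m/kN.
Compatibility — the spring shortens by R_2/k under the reaction it provides: δ_0 − R_2·δ_{22} = R_2/k. With 1/k = 0.000088 m/kN, R_2 = δ_0 / (δ_{22} + 1/k) = 0.045944 / (0.000449 + 0.000088) = 85.6 kN.
Vertical equilibrium: R_1 = ΣP − R_2 = 305.9 − 85.6 = 220.4 kN.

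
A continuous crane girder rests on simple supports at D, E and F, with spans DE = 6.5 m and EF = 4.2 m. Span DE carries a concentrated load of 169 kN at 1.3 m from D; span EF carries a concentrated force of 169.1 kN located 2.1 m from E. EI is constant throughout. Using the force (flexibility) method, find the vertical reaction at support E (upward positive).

R_E = 163.9 kN

Take M_E as the redundant. Released structure: two simple spans DE and EF with a hinge at E.
Rotations at E on the released spans (each span's end-slope, ×1/EI):
  span DE: point load 169 at a = 1.3: Pab(L + a)/(6LEI) = 228.5/EI
  span EF: point load 169.1 at a = 2.1: Pab(L + b)/(6LEI) = 186.4/EI
  relative rotation θ_0 = (228.5 + 186.4)/EI = 414.9/EI
A unit hogging moment at E produces rotation L₁/(3EI) + L₂/(3EI) = 3.567/EI.
Slope continuity at E: θ_0 = M_E·3.567/EI, so M_E = 414.9/3.567 = 116.3 kN·m (hogging).
Span DE, ΣM about D with M_E applied at E: R_E^{DE}·6.5 = 219.7 + 116.3, so R_E^{DE} = 51.7 kN and R_D = 169 − 51.7 = 117.3 kN.
Span EF, ΣM about F: R_E^{EF}·4.2 = 355.1 + 116.3, so R_E^{EF} = 112.2 kN and R_F = 169.1 − 112.2 = 56.85 kN.
R_E = 51.7 + 112.2 = 163.9 kN.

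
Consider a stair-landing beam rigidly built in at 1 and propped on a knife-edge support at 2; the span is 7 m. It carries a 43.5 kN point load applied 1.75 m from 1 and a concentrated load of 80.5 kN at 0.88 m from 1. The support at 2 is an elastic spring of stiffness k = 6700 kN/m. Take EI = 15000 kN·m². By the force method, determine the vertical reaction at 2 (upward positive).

R_2 = 5.46 kN

Choose R_2 as the redundant. The primary structure is the cantilever fixed at 1.
Free-end deflection of the primary structure under the applied loading (downward +):
  point load 43.5 at a = 1.75: Pa²(3L − a)/(6EI) = 427.4/EI
  point load 80.5 at a = 0.88: Pa²(3L − a)/(6EI) = 209/EI
  δ_0 = 636.5/EI
Tip deflection under a unit load at 2: L³/(3EI) = 114.3/EI.
With EI = 15000 kN·m²: δ_0 = 0.04243 m and δ_{22} = 0.007622 m/kN.
Compatibility — the spring shortens by R_2/k under the reaction it provides: δ_0 − R_2·δ_{22} = R_2/k. With 1/k = 0.000149 m/kN, R_2 = δ_0 / (δ_{22} + 1/k) = 0.04243 / (0.007622 + 0.000149) = 5.46 kN.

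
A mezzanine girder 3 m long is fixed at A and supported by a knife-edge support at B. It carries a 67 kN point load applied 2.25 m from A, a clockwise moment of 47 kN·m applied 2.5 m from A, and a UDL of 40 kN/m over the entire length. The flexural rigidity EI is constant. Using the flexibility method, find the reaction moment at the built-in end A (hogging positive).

Release the roller at B. Primary structure: cantilever fixed at A.
Downward deflection at the released point B due to the loads:
  point load 67 at a = 2.25: Pa²(3L − a)/(6EI) = 381.6/EI
  clockwise couple 47 at a = 2.5: M₀a(2L − a)/(2EI) = 205.6/EI
  UDL 40: wL⁴/(8EI) = 405/EI
  δ_0 = 992.2/EI
Tip deflection under a unit load at B: L³/(3EI) = 9/EI.
Compatibility at B: δ_0 − R_B·δ_{BB} = 0, so R_B = 992.2/9 = 110.2 kN.
Moment equilibrium about A: M_A = Σ(load moments about A) − R_B·L = 377.8 − 110.2×3 = 47.01 kN·m.

M_A = 47.01 kN·m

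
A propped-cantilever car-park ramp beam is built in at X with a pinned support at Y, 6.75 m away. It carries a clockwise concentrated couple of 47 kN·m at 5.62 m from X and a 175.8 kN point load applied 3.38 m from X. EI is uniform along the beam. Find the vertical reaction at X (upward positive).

Take the reaction at Y as the redundant and release it; the primary structure is a cantilever fixed at X.
Deflection at Y on the released cantilever, summing each load's contribution:
  clockwise couple 47 at a = 5.62: M₀a(2L − a)/(2EI) = 1041/EI
  point load 175.8 at a = 3.38: Pa²(3L − a)/(6EI) = 5647/EI
  δ_0 = 6688/EI
Tip deflection under a unit load at Y: L³/(3EI) = 102.5/EI.
The prop prevents deflection at Y: R_Y = δ_0/δ_{YY} = 6688/102.5 = 65.24 kN.
Vertical equilibrium: R_X = ΣP − R_Y = 175.8 − 65.24 = 110.6 kN.

R_X = 110.6 kN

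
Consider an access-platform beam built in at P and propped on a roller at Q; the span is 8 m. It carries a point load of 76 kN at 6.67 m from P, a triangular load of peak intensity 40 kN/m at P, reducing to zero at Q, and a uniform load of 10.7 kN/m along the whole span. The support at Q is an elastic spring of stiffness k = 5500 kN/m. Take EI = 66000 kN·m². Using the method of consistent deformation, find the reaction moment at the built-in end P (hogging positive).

Take the reaction at Q as the redundant and release it; the primary structure is a cantilever fixed at P.
Deflection at Q on the released cantilever, summing each load's contribution:
  point load 76 at a = 6.67: Pa²(3L − a)/(6EI) = 9766/EI
  triangular load, peak 40 at the fixed end: w₀L⁴/(30EI) = 5461/EI
  UDL 10.7: wL⁴/(8EI) = 5478/EI
  δ_0 = 20706/EI
Flexibility coefficient — unit upward force at Q: δ_{QQ} = L³/(3EI) = 170.7/EI.
With EI = 66000 kN·m²: δ_0 = 0.31372 m and δ_{QQ} = 0.002586 m/kN.
Compatibility — the spring shortens by R_Q/k under the reaction it provides: δ_0 − R_Q·δ_{QQ} = R_Q/k. With 1/k = 0.000182 m/kN, R_Q = δ_0 / (δ_{QQ} + 1/k) = 0.31372 / (0.002586 + 0.000182) = 113.4 kN.
Moment equilibrium about P: M_P = Σ(load moments about P) − R_Q·L = 1276 − 113.4×8 = 369.2 kN·m.

M_P = 369.2 kN·m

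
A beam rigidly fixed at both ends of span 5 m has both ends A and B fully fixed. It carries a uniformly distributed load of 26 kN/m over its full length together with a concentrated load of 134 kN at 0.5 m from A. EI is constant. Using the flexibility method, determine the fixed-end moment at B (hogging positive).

Release both end moments; the primary structure is a simply-supported span AB with redundants M_A and M_B.
End rotations of the released simple span under the applied load (×1/EI):
  at A: UDL 26: wL³/(24EI) = 135.4/EI
  at B: UDL 26: wL³/(24EI) = 135.4/EI
  at A: point load 134 at a = 0.5: Pab(L + b)/(6LEI) = 95.47/EI
  at B: point load 134 at a = 0.5: Pab(L + a)/(6LEI) = 55.27/EI
  θ_A0 = 230.9/EI,  θ_B0 = 190.7/EI
Flexibility coefficients: a unit moment at one end gives L/(3EI) there and L/(6EI) at the far end, so f₁₁ = f₂₂ = 1.667/EI and f₁₂ = f₂₁ = 0.8333/EI.
Compatibility — zero rotation at each built-in end:
  1.667 M_A + 0.8333 M_B = 230.9
  0.8333 M_A + 1.667 M_B = 190.7
Solving the pair gives M_A = 108.4 kN·m and M_B = 60.2 kN·m (hogging).

M_B = 60.2 kN·m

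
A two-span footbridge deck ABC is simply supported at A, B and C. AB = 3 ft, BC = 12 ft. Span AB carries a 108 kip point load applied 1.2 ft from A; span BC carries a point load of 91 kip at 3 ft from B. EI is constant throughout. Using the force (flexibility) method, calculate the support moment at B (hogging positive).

M_B = 154.2 kip·ft

Take M_B as the redundant. Released structure: two simple spans AB and BC with a hinge at B.
Rotations at B on the released spans (each span's end-slope, ×1/EI):
  span AB: point load 108 at a = 1.2: Pab(L + a)/(6LEI) = 54.43/EI
  span BC: point load 91 at a = 3: Pab(L + b)/(6LEI) = 716.6/EI
  relative rotation θ_0 = (54.43 + 716.6)/EI = 771.1/EI
A unit hogging moment at B produces rotation L₁/(3EI) + L₂/(3EI) = 5/EI.
Compatibility: M_B·(L₁+L₂)/(3EI) = θ_0, giving M_B = 154.2 kip·ft (hogging).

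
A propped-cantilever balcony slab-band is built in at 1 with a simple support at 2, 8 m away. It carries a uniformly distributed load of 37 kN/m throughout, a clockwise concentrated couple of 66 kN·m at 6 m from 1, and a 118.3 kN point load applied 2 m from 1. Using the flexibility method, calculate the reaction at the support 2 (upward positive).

Choose R_2 as the redundant. The primary structure is the cantilever fixed at 1.
Deflection at 2 on the released cantilever, summing each load's contribution:
  UDL 37: wL⁴/(8EI) = 18944/EI
  clockwise couple 66 at a = 6: M₀a(2L − a)/(2EI) = 1980/EI
  point load 118.3 at a = 2: Pa²(3L − a)/(6EI) = 1735/EI
  δ_0 = 22659/EI
Flexibility coefficient — unit upward force at 2: δ_{22} = L³/(3EI) = 170.7/EI.
Compatibility at 2: δ_0 − R_2·δ_{22} = 0, so R_2 = 22659/170.7 = 132.8 kN.

R_2 = 132.8 kN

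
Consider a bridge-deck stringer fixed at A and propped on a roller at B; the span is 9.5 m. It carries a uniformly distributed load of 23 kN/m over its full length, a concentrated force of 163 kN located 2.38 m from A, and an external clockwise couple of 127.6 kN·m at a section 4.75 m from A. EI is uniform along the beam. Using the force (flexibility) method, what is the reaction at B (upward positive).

Choose R_B as the redundant. The primary structure is the cantilever fixed at A.
Deflection at B on the released cantilever, summing each load's contribution:
  UDL 23: wL⁴/(8EI) = 23417/EI
  point load 163 at a = 2.38: Pa²(3L − a)/(6EI) = 4019/EI
  clockwise couple 127.6 at a = 4.75: M₀a(2L − a)/(2EI) = 4318/EI
  δ_0 = 31755/EI
Tip deflection under a unit load at B: L³/(3EI) = 285.8/EI.
The prop prevents deflection at B: R_B = δ_0/δ_{BB} = 31755/285.8 = 111.1 kN.

R_B = 111.1 kN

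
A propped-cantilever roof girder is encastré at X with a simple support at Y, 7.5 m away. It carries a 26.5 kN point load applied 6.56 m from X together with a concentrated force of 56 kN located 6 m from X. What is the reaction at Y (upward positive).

R_Y = 60.97 kN

Choose R_Y as the redundant. The primary structure is the cantilever fixed at X.
Primary-structure tip deflection at Y by superposition:
  point load 26.5 at a = 6.56: Pa²(3L − a)/(6EI) = 3030/EI
  point load 56 at a = 6: Pa²(3L − a)/(6EI) = 5544/EI
  δ_0 = 8574/EI
Tip deflection under a unit load at Y: L³/(3EI) = 140.6/EI.
Compatibility at Y: δ_0 − R_Y·δ_{YY} = 0, so R_Y = 8574/140.6 = 60.97 kN.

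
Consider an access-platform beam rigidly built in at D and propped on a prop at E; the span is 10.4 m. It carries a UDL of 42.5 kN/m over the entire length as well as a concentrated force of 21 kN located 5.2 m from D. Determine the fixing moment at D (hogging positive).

M_D = 615.5 kN·m

Take the reaction at E as the redundant and release it; the primary structure is a cantilever fixed at D.
Primary-structure tip deflection at E by superposition:
  UDL 42.5: wL⁴/(8EI) = 62149/EI
  point load 21 at a = 5.2: Pa²(3L − a)/(6EI) = 2461/EI
  δ_0 = 64609/EI
Flexibility coefficient — unit upward force at E: δ_{EE} = L³/(3EI) = 375/EI.
The prop prevents deflection at E: R_E = δ_0/δ_{EE} = 64609/375 = 172.3 kN.
Moment equilibrium about D: M_D = Σ(load moments about D) − R_E·L = 2408 − 172.3×10.4 = 615.5 kN·m.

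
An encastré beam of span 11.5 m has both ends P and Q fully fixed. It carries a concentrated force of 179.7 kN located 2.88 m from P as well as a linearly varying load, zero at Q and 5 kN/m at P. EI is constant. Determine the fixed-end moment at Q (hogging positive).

Release both end moments; the primary structure is a simply-supported span PQ with redundants M_P and M_Q.
End rotations of the released simple span under the applied load (×1/EI):
  at P: point load 179.7 at a = 2.88: Pab(L + b)/(6LEI) = 1301/EI
  at Q: point load 179.7 at a = 2.88: Pab(L + a)/(6LEI) = 929.7/EI
  at P: triangular load, peak 5: w₀L³/(45EI) = 169/EI
  at Q: triangular load, peak 5: 7w₀L³/(360EI) = 147.9/EI
  θ_P0 = 1470/EI,  θ_Q0 = 1078/EI
Flexibility coefficients: a unit moment at one end gives L/(3EI) there and L/(6EI) at the far end, so f₁₁ = f₂₂ = 3.833/EI and f₁₂ = f₂₁ = 1.917/EI.
Compatibility — zero rotation at each built-in end:
  3.833 M_P + 1.917 M_Q = 1470
  1.917 M_P + 3.833 M_Q = 1078
Solving the pair gives M_P = 323.8 kN·m and M_Q = 119.2 kN·m (hogging).

M_Q = 119.2 kN·m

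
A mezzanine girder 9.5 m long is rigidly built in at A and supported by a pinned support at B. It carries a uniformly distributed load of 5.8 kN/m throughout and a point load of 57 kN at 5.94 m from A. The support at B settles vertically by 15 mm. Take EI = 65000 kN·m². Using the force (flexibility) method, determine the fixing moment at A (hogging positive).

Remove the prop at B; the released (primary) structure is a cantilever built in at A.
Free-end deflection of the primary structure under the applied loading (downward +):
  UDL 5.8: wL⁴/(8EI) = 5905/EI
  point load 57 at a = 5.94: Pa²(3L − a)/(6EI) = 7562/EI
  δ_0 = 13467/EI
Tip deflection under a unit load at B: L³/(3EI) = 285.8/EI.
With EI = 65000 kN·m²: δ_0 = 0.20719 m and δ_{BB} = 0.004397 m/kN.
Compatibility — the beam at B must follow the support down by 0.015 m: δ_0 − R_B·δ_{BB} = 0.015, so R_B = (0.20719 − 0.015)/0.004397 = 43.71 kN.
Moment equilibrium about A: M_A = Σ(load moments about A) − R_B·L = 600.3 − 43.71×9.5 = 185.1 kN·m.

M_A = 185.1 kN·m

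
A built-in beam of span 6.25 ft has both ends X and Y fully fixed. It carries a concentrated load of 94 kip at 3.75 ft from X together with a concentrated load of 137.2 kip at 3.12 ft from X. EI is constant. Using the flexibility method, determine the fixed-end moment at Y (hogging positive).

M_Y = 191.6 kip·ft

Take the two fixed-end moments M_X, M_Y as redundants; the released structure is the simple span XY.
On the primary (simply-supported) span, the end slopes from the loading are:
  at X: point load 94 at a = 3.75: Pab(L + b)/(6LEI) = 205.6/EI
  at Y: point load 94 at a = 3.75: Pab(L + a)/(6LEI) = 235/EI
  at X: point load 137.2 at a = 3.12: Pab(L + b)/(6LEI) = 335.1/EI
  at Y: point load 137.2 at a = 3.12: Pab(L + a)/(6LEI) = 334.8/EI
  θ_X0 = 540.8/EI,  θ_Y0 = 569.8/EI
Flexibility coefficients: a unit moment at one end gives L/(3EI) there and L/(6EI) at the far end, so f₁₁ = f₂₂ = 2.083/EI and f₁₂ = f₂₁ = 1.042/EI.
Compatibility — zero rotation at each built-in end:
  2.083 M_X + 1.042 M_Y = 540.8
  1.042 M_X + 2.083 M_Y = 569.8
Solving the pair gives M_X = 163.8 kip·ft and M_Y = 191.6 kip·ft (hogging).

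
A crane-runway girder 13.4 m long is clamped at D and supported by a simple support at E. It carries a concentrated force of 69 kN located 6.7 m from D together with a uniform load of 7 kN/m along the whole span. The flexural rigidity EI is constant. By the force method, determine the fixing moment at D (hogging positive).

Remove the prop at E; the released (primary) structure is a cantilever built in at D.
Free-end deflection of the primary structure under the applied loading (downward +):
  point load 69 at a = 6.7: Pa²(3L − a)/(6EI) = 17294/EI
  UDL 7: wL⁴/(8EI) = 28212/EI
  δ_0 = 45505/EI
Flexibility coefficient — unit upward force at E: δ_{EE} = L³/(3EI) = 802/EI.
Compatibility at E: δ_0 − R_E·δ_{EE} = 0, so R_E = 45505/802 = 56.74 kN.
Moment equilibrium about D: M_D = Σ(load moments about D) − R_E·L = 1091 − 56.74×13.4 = 330.5 kN·m.

M_D = 330.5 kN·m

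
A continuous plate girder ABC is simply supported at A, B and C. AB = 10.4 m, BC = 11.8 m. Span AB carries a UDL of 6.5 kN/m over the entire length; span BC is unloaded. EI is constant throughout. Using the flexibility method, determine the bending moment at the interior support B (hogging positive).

M_B = 41.17 kN·m

Insert a hinge at B; M_B is the redundant, and each span becomes simply supported.
Rotations at B on the released spans (each span's end-slope, ×1/EI):
  span AB: UDL 6.5: wL³/(24EI) = 304.7/EI
  relative rotation θ_0 = (304.7 + 0)/EI = 304.7/EI
A unit hogging moment at B produces rotation L₁/(3EI) + L₂/(3EI) = 7.4/EI.
Compatibility: M_B·(L₁+L₂)/(3EI) = θ_0, giving M_B = 41.17 kN·m (hogging).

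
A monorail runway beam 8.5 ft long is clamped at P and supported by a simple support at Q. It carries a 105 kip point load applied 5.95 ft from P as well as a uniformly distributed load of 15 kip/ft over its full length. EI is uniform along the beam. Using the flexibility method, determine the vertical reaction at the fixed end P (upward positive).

Release the roller at Q. Primary structure: cantilever fixed at P.
Primary-structure tip deflection at Q by superposition:
  point load 105 at a = 5.95: Pa²(3L − a)/(6EI) = 12112/EI
  UDL 15: wL⁴/(8EI) = 9788/EI
  δ_0 = 21900/EI
Tip deflection under a unit load at Q: L³/(3EI) = 204.7/EI.
Compatibility at Q: δ_0 − R_Q·δ_{QQ} = 0, so R_Q = 21900/204.7 = 107 kip.
Vertical equilibrium: R_P = ΣP − R_Q = 232.5 − 107 = 125.5 kip.

R_P = 125.5 kip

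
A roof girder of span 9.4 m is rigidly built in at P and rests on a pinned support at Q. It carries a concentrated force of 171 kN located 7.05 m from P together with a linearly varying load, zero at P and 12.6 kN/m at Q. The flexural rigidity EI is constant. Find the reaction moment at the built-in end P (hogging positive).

Take the reaction at Q as the redundant and release it; the primary structure is a cantilever fixed at P.
Deflection at Q on the released cantilever, summing each load's contribution:
  point load 171 at a = 7.05: Pa²(3L − a)/(6EI) = 29959/EI
  triangular load, peak 12.6 at the free end: 11w₀L⁴/(120EI) = 9018/EI
  δ_0 = 38977/EI
Tip deflection under a unit load at Q: L³/(3EI) = 276.9/EI.
The prop prevents deflection at Q: R_Q = δ_0/δ_{QQ} = 38977/276.9 = 140.8 kN.
Moment equilibrium about P: M_P = Σ(load moments about P) − R_Q·L = 1577 − 140.8×9.4 = 253.3 kN·m.

M_P = 253.3 kN·m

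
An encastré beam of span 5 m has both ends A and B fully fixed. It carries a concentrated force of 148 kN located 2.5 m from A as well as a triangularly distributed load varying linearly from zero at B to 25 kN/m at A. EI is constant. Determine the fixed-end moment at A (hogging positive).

M_A = 123.8 kN·m

Take the two fixed-end moments M_A, M_B as redundants; the released structure is the simple span AB.
End rotations of the released simple span under the applied load (×1/EI):
  at A: point load 148 at a = 2.5: Pab(L + b)/(6LEI) = 231.2/EI
  at B: point load 148 at a = 2.5: Pab(L + a)/(6LEI) = 231.2/EI
  at A: triangular load, peak 25: w₀L³/(45EI) = 69.44/EI
  at B: triangular load, peak 25: 7w₀L³/(360EI) = 60.76/EI
  θ_A0 = 300.7/EI,  θ_B0 = 292/EI
Flexibility coefficients: a unit moment at one end gives L/(3EI) there and L/(6EI) at the far end, so f₁₁ = f₂₂ = 1.667/EI and f₁₂ = f₂₁ = 0.8333/EI.
Compatibility — zero rotation at each built-in end:
  1.667 M_A + 0.8333 M_B = 300.7
  0.8333 M_A + 1.667 M_B = 292
Solving the pair gives M_A = 123.8 kN·m and M_B = 113.3 kN·m (hogging).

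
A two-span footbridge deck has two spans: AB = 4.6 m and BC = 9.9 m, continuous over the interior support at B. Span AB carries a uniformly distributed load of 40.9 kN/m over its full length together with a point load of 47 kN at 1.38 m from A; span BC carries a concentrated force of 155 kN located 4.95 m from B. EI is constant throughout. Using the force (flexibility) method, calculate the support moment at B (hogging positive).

Release continuity at B by inserting a hinge; the redundant is the internal moment M_B. The primary structure is two simply-supported spans AB and BC.
End slopes at the hinge B, treating each span as simply supported:
  span AB: UDL 40.9: wL³/(24EI) = 165.9/EI
  span AB: point load 47 at a = 1.38: Pab(L + a)/(6LEI) = 45.25/EI
  span BC: point load 155 at a = 4.95: Pab(L + b)/(6LEI) = 949.5/EI
  relative rotation θ_0 = (211.1 + 949.5)/EI = 1161/EI
A unit hogging moment at B produces rotation L₁/(3EI) + L₂/(3EI) = 4.833/EI.
Compatibility: M_B·(L₁+L₂)/(3EI) = θ_0, giving M_B = 240.1 kN·m (hogging).

M_B = 240.1 kN·m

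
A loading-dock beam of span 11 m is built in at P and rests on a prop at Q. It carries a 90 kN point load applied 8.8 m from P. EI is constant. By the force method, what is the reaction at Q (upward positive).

R_Q = 63.36 kN

Choose R_Q as the redundant. The primary structure is the cantilever fixed at P.
Deflection at Q on the released cantilever, summing each load's contribution:
  point load 90 at a = 8.8: Pa²(3L − a)/(6EI) = 28111/EI
Tip deflection under a unit load at Q: L³/(3EI) = 443.7/EI.
Compatibility at Q: δ_0 − R_Q·δ_{QQ} = 0, so R_Q = 28111/443.7 = 63.36 kN.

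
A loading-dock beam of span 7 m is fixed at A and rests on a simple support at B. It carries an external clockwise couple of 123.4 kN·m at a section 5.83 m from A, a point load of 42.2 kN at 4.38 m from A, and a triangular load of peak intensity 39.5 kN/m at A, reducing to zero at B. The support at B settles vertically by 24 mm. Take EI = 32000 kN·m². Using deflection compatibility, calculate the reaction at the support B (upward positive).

Release the roller at B. Primary structure: cantilever fixed at A.
Deflection at B on the released cantilever, summing each load's contribution:
  clockwise couple 123.4 at a = 5.83: M₀a(2L − a)/(2EI) = 2939/EI
  point load 42.2 at a = 4.38: Pa²(3L − a)/(6EI) = 2243/EI
  triangular load, peak 39.5 at the fixed end: w₀L⁴/(30EI) = 3161/EI
  δ_0 = 8343/EI
Flexibility coefficient — unit upward force at B: δ_{BB} = L³/(3EI) = 114.3/EI.
With EI = 32000 kN·m²: δ_0 = 0.26071 m and δ_{BB} = 0.003573 m/kN.
Compatibility — the beam at B must follow the support down by 0.024 m: δ_0 − R_B·δ_{BB} = 0.024, so R_B = (0.26071 − 0.024)/0.003573 = 66.25 kN.

R_B = 66.25 kN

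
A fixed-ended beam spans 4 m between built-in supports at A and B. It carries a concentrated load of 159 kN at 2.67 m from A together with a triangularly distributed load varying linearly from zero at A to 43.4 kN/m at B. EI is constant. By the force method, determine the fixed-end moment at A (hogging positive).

Release both end moments; the primary structure is a simply-supported span AB with redundants M_A and M_B.
End rotations of the released simple span under the applied load (×1/EI):
  at A: point load 159 at a = 2.67: Pab(L + b)/(6LEI) = 125.4/EI
  at B: point load 159 at a = 2.67: Pab(L + a)/(6LEI) = 156.9/EI
  at A: triangular load, peak 43.4: 7w₀L³/(360EI) = 54.01/EI
  at B: triangular load, peak 43.4: w₀L³/(45EI) = 61.72/EI
  θ_A0 = 179.4/EI,  θ_B0 = 218.6/EI
Flexibility coefficients: a unit moment at one end gives L/(3EI) there and L/(6EI) at the far end, so f₁₁ = f₂₂ = 1.333/EI and f₁₂ = f₂₁ = 0.6667/EI.
Compatibility — zero rotation at each built-in end:
  1.333 M_A + 0.6667 M_B = 179.4
  0.6667 M_A + 1.333 M_B = 218.6
Solving the pair gives M_A = 70.08 kN·m and M_B = 128.9 kN·m (hogging).

M_A = 70.08 kN·m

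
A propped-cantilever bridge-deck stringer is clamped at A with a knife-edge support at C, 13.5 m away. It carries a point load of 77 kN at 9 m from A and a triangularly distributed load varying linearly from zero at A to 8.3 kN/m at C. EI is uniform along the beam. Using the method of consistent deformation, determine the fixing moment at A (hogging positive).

Choose R_C as the redundant. The primary structure is the cantilever fixed at A.
Downward deflection at the released point C due to the loads:
  point load 77 at a = 9: Pa²(3L − a)/(6EI) = 32744/EI
  triangular load, peak 8.3 at the free end: 11w₀L⁴/(120EI) = 25271/EI
  δ_0 = 58015/EI
Tip deflection under a unit load at C: L³/(3EI) = 820.1/EI.
Compatibility at C: δ_0 − R_C·δ_{CC} = 0, so R_C = 58015/820.1 = 70.74 kN.
Moment equilibrium about A: M_A = Σ(load moments about A) − R_C·L = 1197 − 70.74×13.5 = 242.2 kN·m.

M_A = 242.2 kN·m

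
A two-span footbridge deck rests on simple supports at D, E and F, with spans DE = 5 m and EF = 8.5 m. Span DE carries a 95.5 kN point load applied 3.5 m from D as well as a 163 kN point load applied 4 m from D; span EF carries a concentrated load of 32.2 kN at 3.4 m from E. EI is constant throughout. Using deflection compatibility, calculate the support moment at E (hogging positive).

M_E = 108.1 kN·m

Insert a hinge at E; M_E is the redundant, and each span becomes simply supported.
Rotations at E on the released spans (each span's end-slope, ×1/EI):
  span DE: point load 95.5 at a = 3.5: Pab(L + a)/(6LEI) = 142.1/EI
  span DE: point load 163 at a = 4: Pab(L + a)/(6LEI) = 195.6/EI
  span EF: point load 32.2 at a = 3.4: Pab(L + b)/(6LEI) = 148.9/EI
  relative rotation θ_0 = (337.7 + 148.9)/EI = 486.5/EI
A unit hogging moment at E produces rotation L₁/(3EI) + L₂/(3EI) = 4.5/EI.
Slope continuity at E: θ_0 = M_E·4.5/EI, so M_E = 486.5/4.5 = 108.1 kN·m (hogging).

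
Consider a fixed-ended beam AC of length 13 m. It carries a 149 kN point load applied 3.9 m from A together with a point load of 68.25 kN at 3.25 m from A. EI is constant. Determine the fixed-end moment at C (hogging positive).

Release both end moments; the primary structure is a simply-supported span AC with redundants M_A and M_C.
Simple-span end rotations at A and C under the given loads:
  at A: point load 149 at a = 3.9: Pab(L + b)/(6LEI) = 1498/EI
  at C: point load 149 at a = 3.9: Pab(L + a)/(6LEI) = 1146/EI
  at A: point load 68.25 at a = 3.25: Pab(L + b)/(6LEI) = 630.8/EI
  at C: point load 68.25 at a = 3.25: Pab(L + a)/(6LEI) = 450.6/EI
  θ_A0 = 2129/EI,  θ_C0 = 1596/EI
Flexibility coefficients: a unit moment at one end gives L/(3EI) there and L/(6EI) at the far end, so f₁₁ = f₂₂ = 4.333/EI and f₁₂ = f₂₁ = 2.167/EI.
Compatibility — zero rotation at each built-in end:
  4.333 M_A + 2.167 M_C = 2129
  2.167 M_A + 4.333 M_C = 1596
Solving the pair gives M_A = 409.5 kN·m and M_C = 163.6 kN·m (hogging).

M_C = 163.6 kN·m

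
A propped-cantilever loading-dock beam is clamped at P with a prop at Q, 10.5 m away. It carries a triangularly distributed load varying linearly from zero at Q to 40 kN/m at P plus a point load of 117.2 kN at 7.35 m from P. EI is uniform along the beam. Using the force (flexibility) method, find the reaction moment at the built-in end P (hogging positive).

Release the roller at Q. Primary structure: cantilever fixed at P.
Deflection at Q on the released cantilever, summing each load's contribution:
  triangular load, peak 40 at the fixed end: w₀L⁴/(30EI) = 16207/EI
  point load 117.2 at a = 7.35: Pa²(3L − a)/(6EI) = 25484/EI
  δ_0 = 41691/EI
Tip deflection under a unit load at Q: L³/(3EI) = 385.9/EI.
The prop prevents deflection at Q: R_Q = δ_0/δ_{QQ} = 41691/385.9 = 108 kN.
Moment equilibrium about P: M_P = Σ(load moments about P) − R_Q·L = 1596 − 108×10.5 = 462 kN·m.

M_P = 462 kN·m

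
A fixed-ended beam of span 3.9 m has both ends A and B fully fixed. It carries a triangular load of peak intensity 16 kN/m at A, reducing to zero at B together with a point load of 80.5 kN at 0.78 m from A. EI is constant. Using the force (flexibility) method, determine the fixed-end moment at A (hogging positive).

Release both end moments; the primary structure is a simply-supported span AB with redundants M_A and M_B.
End rotations of the released simple span under the applied load (×1/EI):
  at A: triangular load, peak 16: w₀L³/(45EI) = 21.09/EI
  at B: triangular load, peak 16: 7w₀L³/(360EI) = 18.45/EI
  at A: point load 80.5 at a = 0.78: Pab(L + b)/(6LEI) = 58.77/EI
  at B: point load 80.5 at a = 0.78: Pab(L + a)/(6LEI) = 39.18/EI
  θ_A0 = 79.86/EI,  θ_B0 = 57.64/EI
Flexibility coefficients: a unit moment at one end gives L/(3EI) there and L/(6EI) at the far end, so f₁₁ = f₂₂ = 1.3/EI and f₁₂ = f₂₁ = 0.65/EI.
Compatibility — zero rotation at each built-in end:
  1.3 M_A + 0.65 M_B = 79.86
  0.65 M_A + 1.3 M_B = 57.64
Solving the pair gives M_A = 52.35 kN·m and M_B = 18.16 kN·m (hogging).

M_A = 52.35 kN·m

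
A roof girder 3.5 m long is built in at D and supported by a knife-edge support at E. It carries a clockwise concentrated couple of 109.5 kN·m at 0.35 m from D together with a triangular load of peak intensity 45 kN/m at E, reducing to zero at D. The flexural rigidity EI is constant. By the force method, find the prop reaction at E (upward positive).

Choose R_E as the redundant. The primary structure is the cantilever fixed at D.
Free-end deflection of the primary structure under the applied loading (downward +):
  clockwise couple 109.5 at a = 0.35: M₀a(2L − a)/(2EI) = 127.4/EI
  triangular load, peak 45 at the free end: 11w₀L⁴/(120EI) = 619/EI
  δ_0 = 746.4/EI
Flexibility coefficient — unit upward force at E: δ_{EE} = L³/(3EI) = 14.29/EI.
Compatibility at E: δ_0 − R_E·δ_{EE} = 0, so R_E = 746.4/14.29 = 52.23 kN.

R_E = 52.23 kN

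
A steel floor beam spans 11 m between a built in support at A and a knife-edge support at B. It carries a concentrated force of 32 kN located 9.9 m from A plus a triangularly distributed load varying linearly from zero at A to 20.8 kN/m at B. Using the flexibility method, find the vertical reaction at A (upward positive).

R_A = 56.26 kN

Choose R_B as the redundant. The primary structure is the cantilever fixed at A.
Free-end deflection of the primary structure under the applied loading (downward +):
  point load 32 at a = 9.9: Pa²(3L − a)/(6EI) = 12075/EI
  triangular load, peak 20.8 at the free end: 11w₀L⁴/(120EI) = 27916/EI
  δ_0 = 39990/EI
Tip deflection under a unit load at B: L³/(3EI) = 443.7/EI.
The prop prevents deflection at B: R_B = δ_0/δ_{BB} = 39990/443.7 = 90.14 kN.
Vertical equilibrium: R_A = ΣP − R_B = 146.4 − 90.14 = 56.26 kN.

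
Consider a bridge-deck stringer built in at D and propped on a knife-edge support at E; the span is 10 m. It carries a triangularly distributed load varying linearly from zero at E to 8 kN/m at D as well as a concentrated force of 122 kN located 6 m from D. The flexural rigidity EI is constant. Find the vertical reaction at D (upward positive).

R_D = 101.3 kN

Take the reaction at E as the redundant and release it; the primary structure is a cantilever fixed at D.
Deflection at E on the released cantilever, summing each load's contribution:
  triangular load, peak 8 at the fixed end: w₀L⁴/(30EI) = 2667/EI
  point load 122 at a = 6: Pa²(3L − a)/(6EI) = 17568/EI
  δ_0 = 20235/EI
Flexibility coefficient — unit upward force at E: δ_{EE} = L³/(3EI) = 333.3/EI.
The prop prevents deflection at E: R_E = δ_0/δ_{EE} = 20235/333.3 = 60.7 kN.
Vertical equilibrium: R_D = ΣP − R_E = 162 − 60.7 = 101.3 kN.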